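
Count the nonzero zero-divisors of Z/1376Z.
Z/1376Z has 703 nonzero zero-divisors

In Z/1376Z each nonzero element is either a unit (gcd with 1376 is 1) or a zero-divisor (gcd > 1). The number of units is φ(1376): factorise 1376 = 2^5 · 43, so φ(1376) = (2^5 − 2^4) · (43 − 1) = 16 · 42 = 672. The nonzero elements number 1376 − 1 = 1375. Hence the nonzero zero-divisors number 1375 − 672 = 703.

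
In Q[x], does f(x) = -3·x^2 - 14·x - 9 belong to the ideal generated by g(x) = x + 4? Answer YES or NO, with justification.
In Q[x] the ideal (g) consists of all multiples of g, so f ∈ (g) iff g | f, i.e. iff the remainder of f on division by g is 0. Divide f by g (g is monic, so eliminate the leading term of the running remainder at each step):
  leading term -3·x^2: subtract (-3·x)·g(x) = -3·x^2 - 12·x, leaving -2·x - 9
  leading term -2·x: subtract (-2)·g(x) = -2·x - 8, leaving -1
The remainder r(x) = -1 ≠ 0 (and deg r < deg g), so g ∤ f, i.e. f ∉ (g).

Final answer: NO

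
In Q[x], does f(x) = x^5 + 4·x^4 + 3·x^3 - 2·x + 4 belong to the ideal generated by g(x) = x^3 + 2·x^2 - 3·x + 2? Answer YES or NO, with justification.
YES

In Q[x] the ideal (g) consists of all multiples of g, so f ∈ (g) iff g | f, i.e. iff the remainder of f on division by g is 0. Divide f by g (g is monic, so eliminate the leading term of the running remainder at each step):
  leading term x^5: subtract (x^2)·g(x) = x^5 + 2·x^4 - 3·x^3 + 2·x^2, leaving 2·x^4 + 6·x^3 - 2·x^2 - 2·x + 4
  leading term 2·x^4: subtract (2·x)·g(x) = 2·x^4 + 4·x^3 - 6·x^2 + 4·x, leaving 2·x^3 + 4·x^2 - 6·x + 4
  leading term 2·x^3: subtract (2)·g(x) = 2·x^3 + 4·x^2 - 6·x + 4, leaving 0
The remainder is 0, so f(x) = g(x) · h(x) with h(x) = x^2 + 2·x + 2. Hence g | f, i.e. f ∈ (g).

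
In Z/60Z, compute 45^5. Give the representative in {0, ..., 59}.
Use repeated squaring. Binary(5) = 101. Walk through the bits of the exponent 5 left-to-right: at each bit after the leading one, square the running value, then multiply by 45 if the bit is 1 (always reducing mod 60):
  bit 1 = 1 (leading): start with 45.
  bit 2 = 0: square 45^2 = 2025 ≡ 45 (mod 60).
  bit 3 = 1: square 45^2 = 2025 ≡ 45; bit is 1, so multiply 45·45 = 2025 ≡ 45 (mod 60).
Final value: 45^5 ≡ 45 (mod 60).

Final answer: 45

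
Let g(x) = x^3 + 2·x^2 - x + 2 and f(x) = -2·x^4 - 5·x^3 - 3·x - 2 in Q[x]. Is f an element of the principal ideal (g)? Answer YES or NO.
In Q[x] the ideal (g) consists of all multiples of g, so f ∈ (g) iff g | f, i.e. iff the remainder of f on division by g is 0. Divide f by g (g is monic, so eliminate the leading term of the running remainder at each step):
  leading term -2·x^4: subtract (-2·x)·g(x) = -2·x^4 - 4·x^3 + 2·x^2 - 4·x, leaving -x^3 - 2·x^2 + x - 2
  leading term -x^3: subtract (-1)·g(x) = -x^3 - 2·x^2 + x - 2, leaving 0
The remainder is 0, so f(x) = g(x) · h(x) with h(x) = -2·x - 1. Hence g | f, i.e. f ∈ (g).

Final answer: YES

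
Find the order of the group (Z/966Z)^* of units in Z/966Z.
|(Z/966Z)^*| = 264

(Z/966Z)^* consists of the classes a with gcd(a, 966) = 1, so its order is φ(966). φ is multiplicative, with φ(p^e) = p^e − p^(e−1). Factorise 966 = 2 · 3 · 7 · 23. Then
  φ(966) = (2 − 1) · (3 − 1) · (7 − 1) · (23 − 1) = 1 · 2 · 6 · 22 = 264.
Thus |(Z/966Z)^*| = 264.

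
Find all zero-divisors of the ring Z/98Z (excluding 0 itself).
An element a ∈ Z/98Z (with a ≠ 0) is a zero-divisor iff gcd(a, 98) > 1 (because a is a unit precisely when gcd(a, n) = 1, and in Z/nZ every nonzero, non-unit element is a zero-divisor). Scan a = 1, ..., 97 and keep those with gcd(a, 98) > 1:
  gcd(2, 98) = 2, gcd(4, 98) = 2, gcd(6, 98) = 2, gcd(7, 98) = 7, gcd(8, 98) = 2, gcd(10, 98) = 2, gcd(12, 98) = 2, gcd(14, 98) = 14, gcd(16, 98) = 2, gcd(18, 98) = 2, gcd(20, 98) = 2, gcd(21, 98) = 7, gcd(22, 98) = 2, gcd(24, 98) = 2, gcd(26, 98) = 2, gcd(28, 98) = 14, gcd(30, 98) = 2, gcd(32, 98) = 2, gcd(34, 98) = 2, gcd(35, 98) = 7, gcd(36, 98) = 2, gcd(38, 98) = 2, gcd(40, 98) = 2, gcd(42, 98) = 14, gcd(44, 98) = 2, gcd(46, 98) = 2, gcd(48, 98) = 2, gcd(49, 98) = 49, gcd(50, 98) = 2, gcd(52, 98) = 2, gcd(54, 98) = 2, gcd(56, 98) = 14, gcd(58, 98) = 2, gcd(60, 98) = 2, gcd(62, 98) = 2, gcd(63, 98) = 7, gcd(64, 98) = 2, gcd(66, 98) = 2, gcd(68, 98) = 2, gcd(70, 98) = 14, gcd(72, 98) = 2, gcd(74, 98) = 2, gcd(76, 98) = 2, gcd(77, 98) = 7, gcd(78, 98) = 2, gcd(80, 98) = 2, gcd(82, 98) = 2, gcd(84, 98) = 14, gcd(86, 98) = 2, gcd(88, 98) = 2, gcd(90, 98) = 2, gcd(91, 98) = 7, gcd(92, 98) = 2, gcd(94, 98) = 2, gcd(96, 98) = 2.
All other a ∈ {1, ..., 97} have gcd(a, 98) = 1 and are units. So the nonzero zero-divisors are exactly the 55 values of a appearing in this scan.

Final answer: nonzero zero-divisors of Z/98Z = {2, 4, 6, 7, 8, 10, 12, 14, 16, 18, 20, 21, 22, 24, 26, 28, 30, 32, 34, 35, 36, 38, 40, 42, 44, 46, 48, 49, 50, 52, 54, 56, 58, 60, 62, 63, 64, 66, 68, 70, 72, 74, 76, 77, 78, 80, 82, 84, 86, 88, 90, 91, 92, 94, 96}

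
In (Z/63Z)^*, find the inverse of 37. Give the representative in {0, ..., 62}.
Apply the extended Euclidean algorithm to (63, 37), tracking rows (r, s, t) with s·63 + t·37 = r. Each division r_prev = q·r_cur + r_new produces the new row as (previous row) − q·(current row):
  row A: (63, 1, 0)   [1·63 + 0·37 = 63]
  row B: (37, 0, 1)   [0·63 + 1·37 = 37]
  63 = 1·37 + 26   → row C = row A − 1·row B = (26, 1, −1)   [check: 1·63 − 1·37 = 26]
  37 = 1·26 + 11   → row D = row B − 1·row C = (11, −1, 2)   [check: −1·63 + 2·37 = 11]
  26 = 2·11 + 4   → row E = row C − 2·row D = (4, 3, −5)   [check: 3·63 − 5·37 = 4]
  11 = 2·4 + 3   → row F = row D − 2·row E = (3, −7, 12)   [check: −7·63 + 12·37 = 3]
  4 = 1·3 + 1   → row G = row E − 1·row F = (1, 10, −17)   [check: 10·63 − 17·37 = 1]
  3 = 3·1 + 0   → remainder 0, stop. gcd = 1 (last nonzero row G).
The gcd is 1, so 37 is invertible mod 63. The last nonzero row gives 10·63 − 17·37 = 1, so t = −17. So 37^(−1) ≡ −17 ≡ 46 (mod 63). Verify: 37 · 46 = 1702 ≡ 1 (mod 63). ✓

Final answer: 37^(−1) ≡ 46 (mod 63)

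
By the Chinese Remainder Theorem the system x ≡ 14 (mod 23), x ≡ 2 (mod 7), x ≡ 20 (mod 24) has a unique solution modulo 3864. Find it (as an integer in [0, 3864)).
The moduli 23, 7, 24 are pairwise coprime, so by the CRT there is a unique solution mod 23·7·24 = 3864.
Solve by successive substitution. Start with x ≡ 14 (mod 23).
  Combine with x ≡ 2 (mod 7): write x = 14 + 23·t and require 14 + 23·t ≡ 2 (mod 7), i.e. 23·t ≡ 2 − 14 ≡ 2 (mod 7). Since 23^(−1) ≡ 4 (mod 7) (23 ≡ 2 (mod 7)), t ≡ 4·2 ≡ 1 (mod 7). So x ≡ 14 + 23·1 = 37 (mod 161).
  Combine with x ≡ 20 (mod 24): write x = 37 + 161·t and require 37 + 161·t ≡ 20 (mod 24), i.e. 161·t ≡ 20 − 37 ≡ 7 (mod 24). Since 161^(−1) ≡ 17 (mod 24) (161 ≡ 17 (mod 24)), t ≡ 17·7 ≡ 23 (mod 24). So x ≡ 37 + 161·23 = 3740 (mod 3864).
Unique solution in [0, 3864): x = 3740.

Final answer: x ≡ 3740 (mod 3864); the representative in [0, 3864) is 3740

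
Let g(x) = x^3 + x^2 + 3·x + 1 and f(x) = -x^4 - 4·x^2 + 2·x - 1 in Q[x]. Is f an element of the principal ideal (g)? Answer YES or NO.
In Q[x] the ideal (g) consists of all multiples of g, so f ∈ (g) iff g | f, i.e. iff the remainder of f on division by g is 0. Divide f by g (g is monic, so eliminate the leading term of the running remainder at each step):
  leading term -x^4: subtract (-x)·g(x) = -x^4 - x^3 - 3·x^2 - x, leaving x^3 - x^2 + 3·x - 1
  leading term x^3: subtract (1)·g(x) = x^3 + x^2 + 3·x + 1, leaving -2·x^2 - 2
The remainder r(x) = -2·x^2 - 2 ≠ 0 (and deg r < deg g), so g ∤ f, i.e. f ∉ (g).

Final answer: NO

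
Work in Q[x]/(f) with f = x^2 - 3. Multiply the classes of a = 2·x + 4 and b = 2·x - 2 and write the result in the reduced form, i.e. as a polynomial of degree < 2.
First multiply in Q[x] without reducing: a · b = 4·x^2 + 4·x - 8. Now divide by f(x) = x^2 - 3, eliminating the leading term at each step:
  leading term 4·x^2: subtract (4)·f(x) = 4·x^2 - 12, leaving 4·x + 4
The degree is now < 2, so this is the remainder. Hence a · b ≡ 4·x + 4 in Q[x]/(f).

Final answer: a · b ≡ 4·x + 4 (mod f(x))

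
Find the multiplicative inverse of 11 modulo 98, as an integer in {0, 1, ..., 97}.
Apply the extended Euclidean algorithm to (98, 11), tracking rows (r, s, t) with s·98 + t·11 = r. Each division r_prev = q·r_cur + r_new produces the new row as (previous row) − q·(current row):
  row A: (98, 1, 0)   [1·98 + 0·11 = 98]
  row B: (11, 0, 1)   [0·98 + 1·11 = 11]
  98 = 8·11 + 10   → row C = row A − 8·row B = (10, 1, −8)   [check: 1·98 − 8·11 = 10]
  11 = 1·10 + 1   → row D = row B − 1·row C = (1, −1, 9)   [check: −1·98 + 9·11 = 1]
  10 = 10·1 + 0   → remainder 0, stop. gcd = 1 (last nonzero row D).
The gcd is 1, so 11 is invertible mod 98. The last nonzero row gives −1·98 + 9·11 = 1, so t = 9. So 11^(−1) ≡ 9 (mod 98). Verify: 11 · 9 = 99 ≡ 1 (mod 98). ✓

Final answer: 11^(−1) ≡ 9 (mod 98)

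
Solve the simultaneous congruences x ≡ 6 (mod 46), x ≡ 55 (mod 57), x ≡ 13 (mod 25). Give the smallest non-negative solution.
The moduli 46, 57, 25 are pairwise coprime, so by the CRT there is a unique solution mod 46·57·25 = 65550.
Solve by successive substitution. Start with x ≡ 6 (mod 46).
  Combine with x ≡ 55 (mod 57): write x = 6 + 46·t and require 6 + 46·t ≡ 55 (mod 57), i.e. 46·t ≡ 55 − 6 ≡ 49 (mod 57). Since 46^(−1) ≡ 31 (mod 57), t ≡ 31·49 ≡ 37 (mod 57). So x ≡ 6 + 46·37 = 1708 (mod 2622).
  Combine with x ≡ 13 (mod 25): write x = 1708 + 2622·t and require 1708 + 2622·t ≡ 13 (mod 25), i.e. 2622·t ≡ 13 − 1708 ≡ 5 (mod 25). Since 2622^(−1) ≡ 8 (mod 25) (2622 ≡ 22 (mod 25)), t ≡ 8·5 ≡ 15 (mod 25). So x ≡ 1708 + 2622·15 = 41038 (mod 65550).
Unique solution in [0, 65550): x = 41038.

Final answer: x ≡ 41038 (mod 65550); the representative in [0, 65550) is 41038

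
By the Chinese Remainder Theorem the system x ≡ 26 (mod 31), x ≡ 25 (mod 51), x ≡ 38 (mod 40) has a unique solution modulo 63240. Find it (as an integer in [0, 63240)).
x ≡ 62398 (mod 63240); the representative in [0, 63240) is 62398

The moduli 31, 51, 40 are pairwise coprime, so by the CRT there is a unique solution mod 31·51·40 = 63240.
Solve by successive substitution. Start with x ≡ 26 (mod 31).
  Combine with x ≡ 25 (mod 51): write x = 26 + 31·t and require 26 + 31·t ≡ 25 (mod 51), i.e. 31·t ≡ 25 − 26 ≡ 50 (mod 51). Since 31^(−1) ≡ 28 (mod 51), t ≡ 28·50 ≡ 23 (mod 51). So x ≡ 26 + 31·23 = 739 (mod 1581).
  Combine with x ≡ 38 (mod 40): write x = 739 + 1581·t and require 739 + 1581·t ≡ 38 (mod 40), i.e. 1581·t ≡ 38 − 739 ≡ 19 (mod 40). Since 1581^(−1) ≡ 21 (mod 40) (1581 ≡ 21 (mod 40)), t ≡ 21·19 ≡ 39 (mod 40). So x ≡ 739 + 1581·39 = 62398 (mod 63240).
Unique solution in [0, 63240): x = 62398.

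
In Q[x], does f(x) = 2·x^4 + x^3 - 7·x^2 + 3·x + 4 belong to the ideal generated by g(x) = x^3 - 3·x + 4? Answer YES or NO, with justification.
NO

In Q[x] the ideal (g) consists of all multiples of g, so f ∈ (g) iff g | f, i.e. iff the remainder of f on division by g is 0. Divide f by g (g is monic, so eliminate the leading term of the running remainder at each step):
  leading term 2·x^4: subtract (2·x)·g(x) = 2·x^4 - 6·x^2 + 8·x, leaving x^3 - x^2 - 5·x + 4
  leading term x^3: subtract (1)·g(x) = x^3 - 3·x + 4, leaving -x^2 - 2·x
The remainder r(x) = -x^2 - 2·x ≠ 0 (and deg r < deg g), so g ∤ f, i.e. f ∉ (g).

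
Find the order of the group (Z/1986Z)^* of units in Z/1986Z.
(Z/1986Z)^* consists of the classes a with gcd(a, 1986) = 1, so its order is φ(1986). φ is multiplicative, with φ(p^e) = p^e − p^(e−1). Factorise 1986 = 2 · 3 · 331. Then
  φ(1986) = (2 − 1) · (3 − 1) · (331 − 1) = 1 · 2 · 330 = 660.
Thus |(Z/1986Z)^*| = 660.

Final answer: |(Z/1986Z)^*| = 660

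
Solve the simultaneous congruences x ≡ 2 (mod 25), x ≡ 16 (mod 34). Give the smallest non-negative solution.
The moduli 25, 34 are pairwise coprime, so by the CRT there is a unique solution mod 25·34 = 850.
Solve by successive substitution. Start with x ≡ 2 (mod 25).
  Combine with x ≡ 16 (mod 34): write x = 2 + 25·t and require 2 + 25·t ≡ 16 (mod 34), i.e. 25·t ≡ 16 − 2 ≡ 14 (mod 34). Since 25^(−1) ≡ 15 (mod 34), t ≡ 15·14 ≡ 6 (mod 34). So x ≡ 2 + 25·6 = 152 (mod 850).
Unique solution in [0, 850): x = 152.

Final answer: x ≡ 152 (mod 850); the representative in [0, 850) is 152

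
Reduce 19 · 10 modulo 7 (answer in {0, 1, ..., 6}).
Reduce the factors first: 19 ≡ 5, 10 ≡ 3 (mod 7), so 19 · 10 ≡ 5 · 3 (mod 7). 5 · 3 = 15. Dividing by 7: 15 = 2·7 + 1. So (19 · 10) mod 7 = 1.

Final answer: 1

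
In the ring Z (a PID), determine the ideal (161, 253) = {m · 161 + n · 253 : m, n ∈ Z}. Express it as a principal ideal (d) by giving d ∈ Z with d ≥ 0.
In the PID Z, (a, b) is generated by gcd(a, b). Compute gcd(253, 161) with the extended Euclidean algorithm, tracking rows (r, s, t) with s·253 + t·161 = r:
  row A: (253, 1, 0)   [1·253 + 0·161 = 253]
  row B: (161, 0, 1)   [0·253 + 1·161 = 161]
  253 = 1·161 + 92   → row C = row A − 1·row B = (92, 1, −1)   [check: 1·253 − 1·161 = 92]
  161 = 1·92 + 69   → row D = row B − 1·row C = (69, −1, 2)   [check: −1·253 + 2·161 = 69]
  92 = 1·69 + 23   → row E = row C − 1·row D = (23, 2, −3)   [check: 2·253 − 3·161 = 23]
  69 = 3·23 + 0   → remainder 0, stop. gcd = 23 (last nonzero row E).
So gcd(161, 253) = 23, with Bézout identity 2·253 − 3·161 = 23. Containment (⊇): the Bézout identity exhibits 23 as an element of (161, 253), giving (23) ⊆ (161, 253). Containment (⊆): since 23 | 161 and 23 | 253 (161 = 23·7, 253 = 23·11), every Z-linear combination of 161 and 253 is divisible by 23, so (161, 253) ⊆ (23). Therefore (161, 253) = (23), d = 23.

Final answer: (161, 253) = (23); d = 23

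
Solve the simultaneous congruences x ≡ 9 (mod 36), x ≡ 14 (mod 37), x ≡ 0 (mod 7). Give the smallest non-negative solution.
x ≡ 6489 (mod 9324); the representative in [0, 9324) is 6489

The moduli 36, 37, 7 are pairwise coprime, so by the CRT there is a unique solution mod 36·37·7 = 9324.
Solve by successive substitution. Start with x ≡ 9 (mod 36).
  Combine with x ≡ 14 (mod 37): write x = 9 + 36·t and require 9 + 36·t ≡ 14 (mod 37), i.e. 36·t ≡ 14 − 9 ≡ 5 (mod 37). Since 36^(−1) ≡ 36 (mod 37), t ≡ 36·5 ≡ 32 (mod 37). So x ≡ 9 + 36·32 = 1161 (mod 1332).
  Combine with x ≡ 0 (mod 7): write x = 1161 + 1332·t and require 1161 + 1332·t ≡ 0 (mod 7), i.e. 1332·t ≡ 0 − 1161 ≡ 1 (mod 7). Since 1332^(−1) ≡ 4 (mod 7) (1332 ≡ 2 (mod 7)), t ≡ 4·1 ≡ 4 (mod 7). So x ≡ 1161 + 1332·4 = 6489 (mod 9324).
Unique solution in [0, 9324): x = 6489.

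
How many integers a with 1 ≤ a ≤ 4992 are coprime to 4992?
1536

The number of a ∈ {1, ..., 4992} with gcd(a, 4992) = 1 is by definition Euler's totient φ(4992). φ is multiplicative, with φ(p^e) = p^e − p^(e−1). Factorise 4992 = 2^7 · 3 · 13. Then
  φ(4992) = (2^7 − 2^6) · (3 − 1) · (13 − 1) = 64 · 2 · 12 = 1536.
So there are 1536 such integers.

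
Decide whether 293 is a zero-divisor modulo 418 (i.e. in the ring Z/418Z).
gcd(293, 418) = 1, so 293 is a unit in Z/418Z (it has a multiplicative inverse). A unit cannot be a zero-divisor: if 293·b ≡ 0 then multiplying both sides by 293^(−1) gives b ≡ 0. So 293 is not a zero-divisor.

Final answer: NO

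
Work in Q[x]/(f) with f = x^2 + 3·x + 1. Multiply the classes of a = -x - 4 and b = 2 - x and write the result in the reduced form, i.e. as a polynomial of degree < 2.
a · b ≡ -x - 9 (mod f(x))

First multiply in Q[x] without reducing: a · b = x^2 + 2·x - 8. Now divide by f(x) = x^2 + 3·x + 1, eliminating the leading term at each step:
  leading term x^2: subtract (1)·f(x) = x^2 + 3·x + 1, leaving -x - 9
The degree is now < 2, so this is the remainder. Hence a · b ≡ -x - 9 in Q[x]/(f).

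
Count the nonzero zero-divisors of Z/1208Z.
In Z/1208Z each nonzero element is either a unit (gcd with 1208 is 1) or a zero-divisor (gcd > 1). The number of units is φ(1208): factorise 1208 = 2^3 · 151, so φ(1208) = (2^3 − 2^2) · (151 − 1) = 4 · 150 = 600. The nonzero elements number 1208 − 1 = 1207. Hence the nonzero zero-divisors number 1207 − 600 = 607.

Final answer: Z/1208Z has 607 nonzero zero-divisors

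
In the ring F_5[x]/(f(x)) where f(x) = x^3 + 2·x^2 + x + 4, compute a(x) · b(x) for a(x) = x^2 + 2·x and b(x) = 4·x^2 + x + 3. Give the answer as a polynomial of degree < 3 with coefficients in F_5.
a · b ≡ 4·x^2 + 4·x + 1 (mod f(x))

Multiply as integer polynomials: a · b = 4·x^4 + 9·x^3 + 5·x^2 + 6·x. Reducing coefficients mod 5: a · b ≡ 4·x^4 + 4·x^3 + x. Now divide by f(x) = x^3 + 2·x^2 + x + 4 in F_5[x], eliminating the leading term at each step:
  leading term 4·x^4: subtract (4·x)·f(x) = 4·x^4 + 3·x^3 + 4·x^2 + x, leaving x^3 + x^2 (coefficients mod 5)
  leading term x^3: subtract (1)·f(x) = x^3 + 2·x^2 + x + 4, leaving 4·x^2 + 4·x + 1 (coefficients mod 5)
The degree is now < 3, so this is the remainder. Hence a · b ≡ 4·x^2 + 4·x + 1 in F_5[x]/(f).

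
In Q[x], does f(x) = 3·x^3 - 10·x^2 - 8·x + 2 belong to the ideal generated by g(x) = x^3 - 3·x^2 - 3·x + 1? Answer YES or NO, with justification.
NO

In Q[x] the ideal (g) consists of all multiples of g, so f ∈ (g) iff g | f, i.e. iff the remainder of f on division by g is 0. Divide f by g (g is monic, so eliminate the leading term of the running remainder at each step):
  leading term 3·x^3: subtract (3)·g(x) = 3·x^3 - 9·x^2 - 9·x + 3, leaving -x^2 + x - 1
The remainder r(x) = -x^2 + x - 1 ≠ 0 (and deg r < deg g), so g ∤ f, i.e. f ∉ (g).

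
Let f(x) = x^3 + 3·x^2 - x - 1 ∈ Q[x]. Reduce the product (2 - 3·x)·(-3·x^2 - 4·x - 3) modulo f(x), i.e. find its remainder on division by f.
First multiply in Q[x] without reducing: a · b = 9·x^3 + 6·x^2 + x - 6. Now divide by f(x) = x^3 + 3·x^2 - x - 1, eliminating the leading term at each step:
  leading term 9·x^3: subtract (9)·f(x) = 9·x^3 + 27·x^2 - 9·x - 9, leaving -21·x^2 + 10·x + 3
The degree is now < 3, so this is the remainder. Hence a · b ≡ -21·x^2 + 10·x + 3 in Q[x]/(f).

Final answer: a · b ≡ -21·x^2 + 10·x + 3 (mod f(x))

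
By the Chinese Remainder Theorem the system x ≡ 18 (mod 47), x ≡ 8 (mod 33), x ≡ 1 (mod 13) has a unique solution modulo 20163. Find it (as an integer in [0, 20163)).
The moduli 47, 33, 13 are pairwise coprime, so by the CRT there is a unique solution mod 47·33·13 = 20163.
Solve by successive substitution. Start with x ≡ 18 (mod 47).
  Combine with x ≡ 8 (mod 33): write x = 18 + 47·t and require 18 + 47·t ≡ 8 (mod 33), i.e. 47·t ≡ 8 − 18 ≡ 23 (mod 33). Since 47^(−1) ≡ 26 (mod 33) (47 ≡ 14 (mod 33)), t ≡ 26·23 ≡ 4 (mod 33). So x ≡ 18 + 47·4 = 206 (mod 1551).
  Combine with x ≡ 1 (mod 13): write x = 206 + 1551·t and require 206 + 1551·t ≡ 1 (mod 13), i.e. 1551·t ≡ 1 − 206 ≡ 3 (mod 13). Since 1551^(−1) ≡ 10 (mod 13) (1551 ≡ 4 (mod 13)), t ≡ 10·3 ≡ 4 (mod 13). So x ≡ 206 + 1551·4 = 6410 (mod 20163).
Unique solution in [0, 20163): x = 6410.

Final answer: x ≡ 6410 (mod 20163); the representative in [0, 20163) is 6410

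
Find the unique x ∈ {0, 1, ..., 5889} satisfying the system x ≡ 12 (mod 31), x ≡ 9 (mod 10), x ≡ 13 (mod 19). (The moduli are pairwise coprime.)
x ≡ 849 (mod 5890); the representative in [0, 5890) is 849

The moduli 31, 10, 19 are pairwise coprime, so by the CRT there is a unique solution mod 31·10·19 = 5890.
Solve by successive substitution. Start with x ≡ 12 (mod 31).
  Combine with x ≡ 9 (mod 10): write x = 12 + 31·t and require 12 + 31·t ≡ 9 (mod 10), i.e. 31·t ≡ 9 − 12 ≡ 7 (mod 10). Since 31^(−1) ≡ 1 (mod 10) (31 ≡ 1 (mod 10)), t ≡ 1·7 ≡ 7 (mod 10). So x ≡ 12 + 31·7 = 229 (mod 310).
  Combine with x ≡ 13 (mod 19): write x = 229 + 310·t and require 229 + 310·t ≡ 13 (mod 19), i.e. 310·t ≡ 13 − 229 ≡ 12 (mod 19). Since 310^(−1) ≡ 16 (mod 19) (310 ≡ 6 (mod 19)), t ≡ 16·12 ≡ 2 (mod 19). So x ≡ 229 + 310·2 = 849 (mod 5890).
Unique solution in [0, 5890): x = 849.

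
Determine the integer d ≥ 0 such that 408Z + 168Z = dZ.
(408, 168) = (24); d = 24

In the PID Z, (a, b) is generated by gcd(a, b). Compute gcd(408, 168) with the extended Euclidean algorithm, tracking rows (r, s, t) with s·408 + t·168 = r:
  row A: (408, 1, 0)   [1·408 + 0·168 = 408]
  row B: (168, 0, 1)   [0·408 + 1·168 = 168]
  408 = 2·168 + 72   → row C = row A − 2·row B = (72, 1, −2)   [check: 1·408 − 2·168 = 72]
  168 = 2·72 + 24   → row D = row B − 2·row C = (24, −2, 5)   [check: −2·408 + 5·168 = 24]
  72 = 3·24 + 0   → remainder 0, stop. gcd = 24 (last nonzero row D).
So gcd(408, 168) = 24, with Bézout identity −2·408 + 5·168 = 24. Containment (⊇): the Bézout identity exhibits 24 as an element of (408, 168), giving (24) ⊆ (408, 168). Containment (⊆): since 24 | 408 and 24 | 168 (408 = 24·17, 168 = 24·7), every Z-linear combination of 408 and 168 is divisible by 24, so (408, 168) ⊆ (24). Therefore (408, 168) = (24), d = 24.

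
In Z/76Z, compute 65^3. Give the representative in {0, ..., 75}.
37

Use repeated squaring. Binary(3) = 11. Walk through the bits of the exponent 3 left-to-right: at each bit after the leading one, square the running value, then multiply by 65 if the bit is 1 (always reducing mod 76):
  bit 1 = 1 (leading): start with 65.
  bit 2 = 1: square 65^2 = 4225 ≡ 45; bit is 1, so multiply 45·65 = 2925 ≡ 37 (mod 76).
Final value: 65^3 ≡ 37 (mod 76).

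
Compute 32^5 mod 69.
Use repeated squaring. Binary(5) = 101. Walk through the bits of the exponent 5 left-to-right: at each bit after the leading one, square the running value, then multiply by 32 if the bit is 1 (always reducing mod 69):
  bit 1 = 1 (leading): start with 32.
  bit 2 = 0: square 32^2 = 1024 ≡ 58 (mod 69).
  bit 3 = 1: square 58^2 = 3364 ≡ 52; bit is 1, so multiply 52·32 = 1664 ≡ 8 (mod 69).
Final value: 32^5 ≡ 8 (mod 69).

Final answer: 8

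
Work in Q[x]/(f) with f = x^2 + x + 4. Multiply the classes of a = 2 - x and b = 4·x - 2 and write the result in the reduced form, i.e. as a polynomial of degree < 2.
First multiply in Q[x] without reducing: a · b = -4·x^2 + 10·x - 4. Now divide by f(x) = x^2 + x + 4, eliminating the leading term at each step:
  leading term -4·x^2: subtract (-4)·f(x) = -4·x^2 - 4·x - 16, leaving 14·x + 12
The degree is now < 2, so this is the remainder. Hence a · b ≡ 14·x + 12 in Q[x]/(f).

Final answer: a · b ≡ 14·x + 12 (mod f(x))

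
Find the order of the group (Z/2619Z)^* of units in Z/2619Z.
|(Z/2619Z)^*| = 1728

(Z/2619Z)^* consists of the classes a with gcd(a, 2619) = 1, so its order is φ(2619). φ is multiplicative, with φ(p^e) = p^e − p^(e−1). Factorise 2619 = 3^3 · 97. Then
  φ(2619) = (3^3 − 3^2) · (97 − 1) = 18 · 96 = 1728.
Thus |(Z/2619Z)^*| = 1728.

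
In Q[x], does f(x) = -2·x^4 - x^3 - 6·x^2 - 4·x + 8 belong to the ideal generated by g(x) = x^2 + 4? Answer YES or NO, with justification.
YES

In Q[x] the ideal (g) consists of all multiples of g, so f ∈ (g) iff g | f, i.e. iff the remainder of f on division by g is 0. Divide f by g (g is monic, so eliminate the leading term of the running remainder at each step):
  leading term -2·x^4: subtract (-2·x^2)·g(x) = -2·x^4 - 8·x^2, leaving -x^3 + 2·x^2 - 4·x + 8
  leading term -x^3: subtract (-x)·g(x) = -x^3 - 4·x, leaving 2·x^2 + 8
  leading term 2·x^2: subtract (2)·g(x) = 2·x^2 + 8, leaving 0
The remainder is 0, so f(x) = g(x) · h(x) with h(x) = -2·x^2 - x + 2. Hence g | f, i.e. f ∈ (g).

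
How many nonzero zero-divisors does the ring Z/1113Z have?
Z/1113Z has 488 nonzero zero-divisors

In Z/1113Z each nonzero element is either a unit (gcd with 1113 is 1) or a zero-divisor (gcd > 1). The number of units is φ(1113): factorise 1113 = 3 · 7 · 53, so φ(1113) = (3 − 1) · (7 − 1) · (53 − 1) = 2 · 6 · 52 = 624. The nonzero elements number 1113 − 1 = 1112. Hence the nonzero zero-divisors number 1112 − 624 = 488.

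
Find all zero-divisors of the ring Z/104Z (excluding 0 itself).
nonzero zero-divisors of Z/104Z = {2, 4, 6, 8, 10, 12, 13, 14, 16, 18, 20, 22, 24, 26, 28, 30, 32, 34, 36, 38, 39, 40, 42, 44, 46, 48, 50, 52, 54, 56, 58, 60, 62, 64, 65, 66, 68, 70, 72, 74, 76, 78, 80, 82, 84, 86, 88, 90, 91, 92, 94, 96, 98, 100, 102}

An element a ∈ Z/104Z (with a ≠ 0) is a zero-divisor iff gcd(a, 104) > 1 (because a is a unit precisely when gcd(a, n) = 1, and in Z/nZ every nonzero, non-unit element is a zero-divisor). Scan a = 1, ..., 103 and keep those with gcd(a, 104) > 1:
  gcd(2, 104) = 2, gcd(4, 104) = 4, gcd(6, 104) = 2, gcd(8, 104) = 8, gcd(10, 104) = 2, gcd(12, 104) = 4, gcd(13, 104) = 13, gcd(14, 104) = 2, gcd(16, 104) = 8, gcd(18, 104) = 2, gcd(20, 104) = 4, gcd(22, 104) = 2, gcd(24, 104) = 8, gcd(26, 104) = 26, gcd(28, 104) = 4, gcd(30, 104) = 2, gcd(32, 104) = 8, gcd(34, 104) = 2, gcd(36, 104) = 4, gcd(38, 104) = 2, gcd(39, 104) = 13, gcd(40, 104) = 8, gcd(42, 104) = 2, gcd(44, 104) = 4, gcd(46, 104) = 2, gcd(48, 104) = 8, gcd(50, 104) = 2, gcd(52, 104) = 52, gcd(54, 104) = 2, gcd(56, 104) = 8, gcd(58, 104) = 2, gcd(60, 104) = 4, gcd(62, 104) = 2, gcd(64, 104) = 8, gcd(65, 104) = 13, gcd(66, 104) = 2, gcd(68, 104) = 4, gcd(70, 104) = 2, gcd(72, 104) = 8, gcd(74, 104) = 2, gcd(76, 104) = 4, gcd(78, 104) = 26, gcd(80, 104) = 8, gcd(82, 104) = 2, gcd(84, 104) = 4, gcd(86, 104) = 2, gcd(88, 104) = 8, gcd(90, 104) = 2, gcd(91, 104) = 13, gcd(92, 104) = 4, gcd(94, 104) = 2, gcd(96, 104) = 8, gcd(98, 104) = 2, gcd(100, 104) = 4, gcd(102, 104) = 2.
All other a ∈ {1, ..., 103} have gcd(a, 104) = 1 and are units. So the nonzero zero-divisors are exactly the 55 values of a appearing in this scan.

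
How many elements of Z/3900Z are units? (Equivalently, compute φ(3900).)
Z/3900Z has φ(3900) = 960 units

An element a ∈ Z/3900Z is a unit iff gcd(a, 3900) = 1, so the number of units is φ(3900). φ is multiplicative, with φ(p^e) = p^e − p^(e−1). Factorise 3900 = 2^2 · 3 · 5^2 · 13. Then
  φ(3900) = (2^2 − 2^1) · (3 − 1) · (5^2 − 5^1) · (13 − 1) = 2 · 2 · 20 · 12 = 960.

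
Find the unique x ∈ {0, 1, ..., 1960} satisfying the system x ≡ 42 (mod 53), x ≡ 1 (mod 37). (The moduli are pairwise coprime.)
x ≡ 519 (mod 1961); the representative in [0, 1961) is 519

The moduli 53, 37 are pairwise coprime, so by the CRT there is a unique solution mod 53·37 = 1961.
Solve by successive substitution. Start with x ≡ 42 (mod 53).
  Combine with x ≡ 1 (mod 37): write x = 42 + 53·t and require 42 + 53·t ≡ 1 (mod 37), i.e. 53·t ≡ 1 − 42 ≡ 33 (mod 37). Since 53^(−1) ≡ 7 (mod 37) (53 ≡ 16 (mod 37)), t ≡ 7·33 ≡ 9 (mod 37). So x ≡ 42 + 53·9 = 519 (mod 1961).
Unique solution in [0, 1961): x = 519.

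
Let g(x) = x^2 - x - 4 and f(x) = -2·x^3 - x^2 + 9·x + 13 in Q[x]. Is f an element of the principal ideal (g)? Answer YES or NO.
In Q[x] the ideal (g) consists of all multiples of g, so f ∈ (g) iff g | f, i.e. iff the remainder of f on division by g is 0. Divide f by g (g is monic, so eliminate the leading term of the running remainder at each step):
  leading term -2·x^3: subtract (-2·x)·g(x) = -2·x^3 + 2·x^2 + 8·x, leaving -3·x^2 + x + 13
  leading term -3·x^2: subtract (-3)·g(x) = -3·x^2 + 3·x + 12, leaving 1 - 2·x
The remainder r(x) = 1 - 2·x ≠ 0 (and deg r < deg g), so g ∤ f, i.e. f ∉ (g).

Final answer: NO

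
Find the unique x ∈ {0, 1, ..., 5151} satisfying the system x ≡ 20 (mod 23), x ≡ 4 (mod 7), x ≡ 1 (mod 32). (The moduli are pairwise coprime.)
x ≡ 641 (mod 5152); the representative in [0, 5152) is 641

The moduli 23, 7, 32 are pairwise coprime, so by the CRT there is a unique solution mod 23·7·32 = 5152.
Solve by successive substitution. Start with x ≡ 20 (mod 23).
  Combine with x ≡ 4 (mod 7): write x = 20 + 23·t and require 20 + 23·t ≡ 4 (mod 7), i.e. 23·t ≡ 4 − 20 ≡ 5 (mod 7). Since 23^(−1) ≡ 4 (mod 7) (23 ≡ 2 (mod 7)), t ≡ 4·5 ≡ 6 (mod 7). So x ≡ 20 + 23·6 = 158 (mod 161).
  Combine with x ≡ 1 (mod 32): write x = 158 + 161·t and require 158 + 161·t ≡ 1 (mod 32), i.e. 161·t ≡ 1 − 158 ≡ 3 (mod 32). Since 161^(−1) ≡ 1 (mod 32) (161 ≡ 1 (mod 32)), t ≡ 1·3 ≡ 3 (mod 32). So x ≡ 158 + 161·3 = 641 (mod 5152).
Unique solution in [0, 5152): x = 641.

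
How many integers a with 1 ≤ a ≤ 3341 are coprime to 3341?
3072

The number of a ∈ {1, ..., 3341} with gcd(a, 3341) = 1 is by definition Euler's totient φ(3341). φ is multiplicative, with φ(p^e) = p^e − p^(e−1). Factorise 3341 = 13 · 257. Then
  φ(3341) = (13 − 1) · (257 − 1) = 12 · 256 = 3072.
So there are 3072 such integers.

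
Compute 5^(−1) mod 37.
5^(−1) ≡ 15 (mod 37)

Apply the extended Euclidean algorithm to (37, 5), tracking rows (r, s, t) with s·37 + t·5 = r. Each division r_prev = q·r_cur + r_new produces the new row as (previous row) − q·(current row):
  row A: (37, 1, 0)   [1·37 + 0·5 = 37]
  row B: (5, 0, 1)   [0·37 + 1·5 = 5]
  37 = 7·5 + 2   → row C = row A − 7·row B = (2, 1, −7)   [check: 1·37 − 7·5 = 2]
  5 = 2·2 + 1   → row D = row B − 2·row C = (1, −2, 15)   [check: −2·37 + 15·5 = 1]
  2 = 2·1 + 0   → remainder 0, stop. gcd = 1 (last nonzero row D).
The gcd is 1, so 5 is invertible mod 37. The last nonzero row gives −2·37 + 15·5 = 1, so t = 15. So 5^(−1) ≡ 15 (mod 37). Verify: 5 · 15 = 75 ≡ 1 (mod 37). ✓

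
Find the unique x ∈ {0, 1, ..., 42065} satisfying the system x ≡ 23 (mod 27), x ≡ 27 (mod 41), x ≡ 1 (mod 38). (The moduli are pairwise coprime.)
x ≡ 32909 (mod 42066); the representative in [0, 42066) is 32909

The moduli 27, 41, 38 are pairwise coprime, so by the CRT there is a unique solution mod 27·41·38 = 42066.
Solve by successive substitution. Start with x ≡ 23 (mod 27).
  Combine with x ≡ 27 (mod 41): write x = 23 + 27·t and require 23 + 27·t ≡ 27 (mod 41), i.e. 27·t ≡ 27 − 23 ≡ 4 (mod 41). Since 27^(−1) ≡ 38 (mod 41), t ≡ 38·4 ≡ 29 (mod 41). So x ≡ 23 + 27·29 = 806 (mod 1107).
  Combine with x ≡ 1 (mod 38): write x = 806 + 1107·t and require 806 + 1107·t ≡ 1 (mod 38), i.e. 1107·t ≡ 1 − 806 ≡ 31 (mod 38). Since 1107^(−1) ≡ 23 (mod 38) (1107 ≡ 5 (mod 38)), t ≡ 23·31 ≡ 29 (mod 38). So x ≡ 806 + 1107·29 = 32909 (mod 42066).
Unique solution in [0, 42066): x = 32909.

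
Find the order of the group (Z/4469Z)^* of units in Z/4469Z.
|(Z/4469Z)^*| = 4320

(Z/4469Z)^* consists of the classes a with gcd(a, 4469) = 1, so its order is φ(4469). φ is multiplicative, with φ(p^e) = p^e − p^(e−1). Factorise 4469 = 41 · 109. Then
  φ(4469) = (41 − 1) · (109 − 1) = 40 · 108 = 4320.
Thus |(Z/4469Z)^*| = 4320.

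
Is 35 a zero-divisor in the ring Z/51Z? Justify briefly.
gcd(35, 51) = 1, so 35 is a unit in Z/51Z (it has a multiplicative inverse). A unit cannot be a zero-divisor: if 35·b ≡ 0 then multiplying both sides by 35^(−1) gives b ≡ 0. So 35 is not a zero-divisor.

Final answer: NO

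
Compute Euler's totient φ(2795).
φ(2795) = 2016

φ is multiplicative, with φ(p^e) = p^e − p^(e−1). Factorise 2795 = 5 · 13 · 43. Then
  φ(2795) = (5 − 1) · (13 − 1) · (43 − 1) = 4 · 12 · 42 = 2016.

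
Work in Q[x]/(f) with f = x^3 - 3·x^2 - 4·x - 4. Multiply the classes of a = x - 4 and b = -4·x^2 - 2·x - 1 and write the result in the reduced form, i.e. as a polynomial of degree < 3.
First multiply in Q[x] without reducing: a · b = -4·x^3 + 14·x^2 + 7·x + 4. Now divide by f(x) = x^3 - 3·x^2 - 4·x - 4, eliminating the leading term at each step:
  leading term -4·x^3: subtract (-4)·f(x) = -4·x^3 + 12·x^2 + 16·x + 16, leaving 2·x^2 - 9·x - 12
The degree is now < 3, so this is the remainder. Hence a · b ≡ 2·x^2 - 9·x - 12 in Q[x]/(f).

Final answer: a · b ≡ 2·x^2 - 9·x - 12 (mod f(x))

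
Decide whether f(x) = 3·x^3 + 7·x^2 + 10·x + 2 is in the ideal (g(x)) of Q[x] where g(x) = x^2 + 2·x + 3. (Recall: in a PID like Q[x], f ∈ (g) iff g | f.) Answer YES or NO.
In Q[x] the ideal (g) consists of all multiples of g, so f ∈ (g) iff g | f, i.e. iff the remainder of f on division by g is 0. Divide f by g (g is monic, so eliminate the leading term of the running remainder at each step):
  leading term 3·x^3: subtract (3·x)·g(x) = 3·x^3 + 6·x^2 + 9·x, leaving x^2 + x + 2
  leading term x^2: subtract (1)·g(x) = x^2 + 2·x + 3, leaving -x - 1
The remainder r(x) = -x - 1 ≠ 0 (and deg r < deg g), so g ∤ f, i.e. f ∉ (g).

Final answer: NO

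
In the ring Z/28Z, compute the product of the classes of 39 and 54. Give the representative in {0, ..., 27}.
6

Reduce the factors first: 39 ≡ 11, 54 ≡ 26 (mod 28), so 39 · 54 ≡ 11 · 26 (mod 28). 11 · 26 = 286. Dividing by 28: 286 = 10·28 + 6. So (39 · 54) mod 28 = 6.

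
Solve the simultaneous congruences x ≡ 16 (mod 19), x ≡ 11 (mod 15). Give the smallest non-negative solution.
The moduli 19, 15 are pairwise coprime, so by the CRT there is a unique solution mod 19·15 = 285.
Solve by successive substitution. Start with x ≡ 16 (mod 19).
  Combine with x ≡ 11 (mod 15): write x = 16 + 19·t and require 16 + 19·t ≡ 11 (mod 15), i.e. 19·t ≡ 11 − 16 ≡ 10 (mod 15). Since 19^(−1) ≡ 4 (mod 15) (19 ≡ 4 (mod 15)), t ≡ 4·10 ≡ 10 (mod 15). So x ≡ 16 + 19·10 = 206 (mod 285).
Unique solution in [0, 285): x = 206.

Final answer: x ≡ 206 (mod 285); the representative in [0, 285) is 206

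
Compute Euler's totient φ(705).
φ(705) = 368

φ is multiplicative, with φ(p^e) = p^e − p^(e−1). Factorise 705 = 3 · 5 · 47. Then
  φ(705) = (3 − 1) · (5 − 1) · (47 − 1) = 2 · 4 · 46 = 368.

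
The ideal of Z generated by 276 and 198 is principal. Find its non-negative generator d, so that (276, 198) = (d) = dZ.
In the PID Z, (a, b) is generated by gcd(a, b). Compute gcd(276, 198) with the extended Euclidean algorithm, tracking rows (r, s, t) with s·276 + t·198 = r:
  row A: (276, 1, 0)   [1·276 + 0·198 = 276]
  row B: (198, 0, 1)   [0·276 + 1·198 = 198]
  276 = 1·198 + 78   → row C = row A − 1·row B = (78, 1, −1)   [check: 1·276 − 1·198 = 78]
  198 = 2·78 + 42   → row D = row B − 2·row C = (42, −2, 3)   [check: −2·276 + 3·198 = 42]
  78 = 1·42 + 36   → row E = row C − 1·row D = (36, 3, −4)   [check: 3·276 − 4·198 = 36]
  42 = 1·36 + 6   → row F = row D − 1·row E = (6, −5, 7)   [check: −5·276 + 7·198 = 6]
  36 = 6·6 + 0   → remainder 0, stop. gcd = 6 (last nonzero row F).
So gcd(276, 198) = 6, with Bézout identity −5·276 + 7·198 = 6. Containment (⊇): the Bézout identity exhibits 6 as an element of (276, 198), giving (6) ⊆ (276, 198). Containment (⊆): since 6 | 276 and 6 | 198 (276 = 6·46, 198 = 6·33), every Z-linear combination of 276 and 198 is divisible by 6, so (276, 198) ⊆ (6). Therefore (276, 198) = (6), d = 6.

Final answer: (276, 198) = (6); d = 6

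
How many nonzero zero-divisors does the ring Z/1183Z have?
In Z/1183Z each nonzero element is either a unit (gcd with 1183 is 1) or a zero-divisor (gcd > 1). The number of units is φ(1183): factorise 1183 = 7 · 13^2, so φ(1183) = (7 − 1) · (13^2 − 13^1) = 6 · 156 = 936. The nonzero elements number 1183 − 1 = 1182. Hence the nonzero zero-divisors number 1182 − 936 = 246.

Final answer: Z/1183Z has 246 nonzero zero-divisors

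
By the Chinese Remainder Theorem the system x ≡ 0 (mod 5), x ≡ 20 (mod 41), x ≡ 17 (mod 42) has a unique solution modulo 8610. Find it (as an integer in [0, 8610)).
The moduli 5, 41, 42 are pairwise coprime, so by the CRT there is a unique solution mod 5·41·42 = 8610.
Solve by successive substitution. Start with x ≡ 0 (mod 5).
  Combine with x ≡ 20 (mod 41): write x = 5·t and require 5·t ≡ 20 (mod 41). Since 5^(−1) ≡ 33 (mod 41), t ≡ 33·20 ≡ 4 (mod 41). So x ≡ 5·4 = 20 (mod 205).
  Combine with x ≡ 17 (mod 42): write x = 20 + 205·t and require 20 + 205·t ≡ 17 (mod 42), i.e. 205·t ≡ 17 − 20 ≡ 39 (mod 42). Since 205^(−1) ≡ 25 (mod 42) (205 ≡ 37 (mod 42)), t ≡ 25·39 ≡ 9 (mod 42). So x ≡ 20 + 205·9 = 1865 (mod 8610).
Unique solution in [0, 8610): x = 1865.

Final answer: x ≡ 1865 (mod 8610); the representative in [0, 8610) is 1865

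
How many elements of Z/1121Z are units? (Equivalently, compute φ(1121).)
Z/1121Z has φ(1121) = 1044 units

An element a ∈ Z/1121Z is a unit iff gcd(a, 1121) = 1, so the number of units is φ(1121). φ is multiplicative, with φ(p^e) = p^e − p^(e−1). Factorise 1121 = 19 · 59. Then
  φ(1121) = (19 − 1) · (59 − 1) = 18 · 58 = 1044.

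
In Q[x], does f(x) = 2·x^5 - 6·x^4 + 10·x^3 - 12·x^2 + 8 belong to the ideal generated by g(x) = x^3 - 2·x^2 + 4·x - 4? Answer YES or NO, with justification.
YES

In Q[x] the ideal (g) consists of all multiples of g, so f ∈ (g) iff g | f, i.e. iff the remainder of f on division by g is 0. Divide f by g (g is monic, so eliminate the leading term of the running remainder at each step):
  leading term 2·x^5: subtract (2·x^2)·g(x) = 2·x^5 - 4·x^4 + 8·x^3 - 8·x^2, leaving -2·x^4 + 2·x^3 - 4·x^2 + 8
  leading term -2·x^4: subtract (-2·x)·g(x) = -2·x^4 + 4·x^3 - 8·x^2 + 8·x, leaving -2·x^3 + 4·x^2 - 8·x + 8
  leading term -2·x^3: subtract (-2)·g(x) = -2·x^3 + 4·x^2 - 8·x + 8, leaving 0
The remainder is 0, so f(x) = g(x) · h(x) with h(x) = 2·x^2 - 2·x - 2. Hence g | f, i.e. f ∈ (g).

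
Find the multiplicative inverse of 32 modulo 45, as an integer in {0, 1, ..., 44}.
32^(−1) ≡ 38 (mod 45)

Apply the extended Euclidean algorithm to (45, 32), tracking rows (r, s, t) with s·45 + t·32 = r. Each division r_prev = q·r_cur + r_new produces the new row as (previous row) − q·(current row):
  row A: (45, 1, 0)   [1·45 + 0·32 = 45]
  row B: (32, 0, 1)   [0·45 + 1·32 = 32]
  45 = 1·32 + 13   → row C = row A − 1·row B = (13, 1, −1)   [check: 1·45 − 1·32 = 13]
  32 = 2·13 + 6   → row D = row B − 2·row C = (6, −2, 3)   [check: −2·45 + 3·32 = 6]
  13 = 2·6 + 1   → row E = row C − 2·row D = (1, 5, −7)   [check: 5·45 − 7·32 = 1]
  6 = 6·1 + 0   → remainder 0, stop. gcd = 1 (last nonzero row E).
The gcd is 1, so 32 is invertible mod 45. The last nonzero row gives 5·45 − 7·32 = 1, so t = −7. So 32^(−1) ≡ −7 ≡ 38 (mod 45). Verify: 32 · 38 = 1216 ≡ 1 (mod 45). ✓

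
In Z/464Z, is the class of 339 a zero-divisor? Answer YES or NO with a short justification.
NO

gcd(339, 464) = 1, so 339 is a unit in Z/464Z (it has a multiplicative inverse). A unit cannot be a zero-divisor: if 339·b ≡ 0 then multiplying both sides by 339^(−1) gives b ≡ 0. So 339 is not a zero-divisor.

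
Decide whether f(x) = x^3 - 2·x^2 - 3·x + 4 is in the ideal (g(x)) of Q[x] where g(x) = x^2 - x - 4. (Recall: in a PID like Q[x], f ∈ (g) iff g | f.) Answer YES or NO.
In Q[x] the ideal (g) consists of all multiples of g, so f ∈ (g) iff g | f, i.e. iff the remainder of f on division by g is 0. Divide f by g (g is monic, so eliminate the leading term of the running remainder at each step):
  leading term x^3: subtract (x)·g(x) = x^3 - x^2 - 4·x, leaving -x^2 + x + 4
  leading term -x^2: subtract (-1)·g(x) = -x^2 + x + 4, leaving 0
The remainder is 0, so f(x) = g(x) · h(x) with h(x) = x - 1. Hence g | f, i.e. f ∈ (g).

Final answer: YES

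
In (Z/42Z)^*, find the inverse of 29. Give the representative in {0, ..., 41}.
Apply the extended Euclidean algorithm to (42, 29), tracking rows (r, s, t) with s·42 + t·29 = r. Each division r_prev = q·r_cur + r_new produces the new row as (previous row) − q·(current row):
  row A: (42, 1, 0)   [1·42 + 0·29 = 42]
  row B: (29, 0, 1)   [0·42 + 1·29 = 29]
  42 = 1·29 + 13   → row C = row A − 1·row B = (13, 1, −1)   [check: 1·42 − 1·29 = 13]
  29 = 2·13 + 3   → row D = row B − 2·row C = (3, −2, 3)   [check: −2·42 + 3·29 = 3]
  13 = 4·3 + 1   → row E = row C − 4·row D = (1, 9, −13)   [check: 9·42 − 13·29 = 1]
  3 = 3·1 + 0   → remainder 0, stop. gcd = 1 (last nonzero row E).
The gcd is 1, so 29 is invertible mod 42. The last nonzero row gives 9·42 − 13·29 = 1, so t = −13. So 29^(−1) ≡ −13 ≡ 29 (mod 42). Verify: 29 · 29 = 841 ≡ 1 (mod 42). ✓

Final answer: 29^(−1) ≡ 29 (mod 42)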